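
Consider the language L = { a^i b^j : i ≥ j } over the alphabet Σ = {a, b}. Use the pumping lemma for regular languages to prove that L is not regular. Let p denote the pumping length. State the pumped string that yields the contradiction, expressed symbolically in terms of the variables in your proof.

a^{p-k} b^p

Assume L is regular; let p be its pumping constant.
Choose w = a^p b^p ∈ L, with |w| = 2p ≥ p.
Write w = xyz as guaranteed by the lemma, with |xy| ≤ p and y is nonempty.
Since the first p symbols of w are all a's and |xy| ≤ p, y lies entirely in the leading a-block: y = a^k for some k with 1 ≤ k ≤ p.
Consider xy^0z = xz = a^{p-k} b^p. Since k ≥ 1, the a-count p-k is less than p, so i ≥ j fails; thus xz ∉ L.
This is a contradiction; hence L is not regular.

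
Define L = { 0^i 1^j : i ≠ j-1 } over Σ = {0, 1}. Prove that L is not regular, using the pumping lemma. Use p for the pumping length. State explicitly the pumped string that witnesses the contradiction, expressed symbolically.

Toward a contradiction, assume L is regular with pumping length p.
Choose w = 0^p 1^{p+p!+1}. Since p ≠ (p+p!+1)-1 = p+p!, w ∈ L; and |w| ≥ p.
The pumping lemma gives a decomposition w = xyz where |xy| ≤ p and y is nonempty.
The first p characters of w are 0's, so xy (and hence y) consists only of 0's. Write y = 0^k, 1 ≤ k ≤ p.
Since 1 ≤ k ≤ p, k divides p!; set t = 1 + p!/k. Then xy^t z has p + (p!/k)·k = p + p! copies of 0. Now the 0-count is p+p! and (1-count)-1 = (p+p!+1)-1 = p+p!, so i ≠ j-1 fails. So xy^t z = 0^{p+p!} 1^{p+p!+1} ∉ L.
Contradiction. Therefore L is not regular.

0^{p+p!} 1^{p+p!+1}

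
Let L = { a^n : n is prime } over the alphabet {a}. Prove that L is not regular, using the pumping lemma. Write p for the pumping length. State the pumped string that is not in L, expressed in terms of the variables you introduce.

a^{q(1+k)}

Suppose for contradiction that L is regular, and let p be the pumping length.
Let q be a prime with q ≥ p+2 (infinitely many primes exist), and take w = a^q ∈ L with |w| = q ≥ p.
By the pumping lemma, w = xyz with |xy| ≤ p and |y| ≥ 1.
Then y = a^k for some k with 1 ≤ k ≤ p.
Since 1 ≤ k ≤ p, |xz| = q-k. Pump with i = q+1: |xy^{q+1}z| = (q-k)+(q+1)k = q+qk = q(1+k), which is composite (both factors ≥ 2). So xy^{q+1}z = a^{q(1+k)} ∉ L.
This contradicts the pumping lemma, so L is not regular.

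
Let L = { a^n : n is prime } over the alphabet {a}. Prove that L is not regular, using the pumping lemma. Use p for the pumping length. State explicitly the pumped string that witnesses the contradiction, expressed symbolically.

a^{q(1+k)}

Assume L is regular. Let p be the pumping length given by the pumping lemma.
Let q be a prime with q ≥ p+2 (infinitely many primes exist), and take w = a^q ∈ L with |w| = q ≥ p.
By the pumping lemma, w = xyz with |xy| ≤ p and y is nonempty.
Then y = a^k for some k with 1 ≤ k ≤ p.
Since 1 ≤ k ≤ p, |xz| = q-k. Pump with i = q+1: |xy^{q+1}z| = (q-k)+(q+1)k = q+qk = q(1+k), which is composite (both factors ≥ 2). So xy^{q+1}z = a^{q(1+k)} ∉ L.
This contradicts the pumping lemma, so L is not regular.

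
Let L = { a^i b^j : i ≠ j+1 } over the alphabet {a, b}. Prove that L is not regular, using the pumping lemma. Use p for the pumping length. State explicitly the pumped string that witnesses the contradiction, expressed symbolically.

a^{p+p!} b^{p+p!-1}

Suppose for contradiction that L is regular, and let p be the pumping length.
Choose w = a^p b^{p+p!-1}. Since p ≠ (p+p!-1)+1 = p+p!, w ∈ L; and |w| ≥ p.
Write w = xyz as guaranteed by the lemma, with |xy| ≤ p and |y| ≥ 1.
Since the first p symbols of w are all a's and |xy| ≤ p, y lies entirely in the leading a-block: y = a^k for some k with 1 ≤ k ≤ p.
Since 1 ≤ k ≤ p, k divides p!; set t = 1 + p!/k. Then xy^t z has p + (p!/k)·k = p + p! copies of a. Now the a-count is p+p! and (b-count)+1 = (p+p!-1)+1 = p+p!, so i ≠ j+1 fails. So xy^t z = a^{p+p!} b^{p+p!-1} ∉ L.
This is a contradiction; hence L is not regular.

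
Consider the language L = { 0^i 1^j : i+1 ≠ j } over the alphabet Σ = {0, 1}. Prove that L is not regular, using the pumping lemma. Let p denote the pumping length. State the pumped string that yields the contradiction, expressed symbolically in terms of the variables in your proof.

Assume L is regular. Let p be the pumping length given by the pumping lemma.
Choose w = 0^p 1^{p+p!+1}. Since p ≠ (p+p!+1)-1 = p+p!, w ∈ L; and |w| ≥ p.
By the pumping lemma, w = xyz with |xy| ≤ p and |y| > 0.
Since the first p symbols of w are all 0's and |xy| ≤ p, y lies entirely in the leading 0-block: y = 0^k for some k with 1 ≤ k ≤ p.
Since 1 ≤ k ≤ p, k divides p!; set t = 1 + p!/k. Then xy^t z has p + (p!/k)·k = p + p! copies of 0. Now the 0-count is p+p! and (1-count)-1 = (p+p!+1)-1 = p+p!, so i+1 ≠ j fails. So xy^t z = 0^{p+p!} 1^{p+p!+1} ∉ L.
This is a contradiction; hence L is not regular.

0^{p+p!} 1^{p+p!+1}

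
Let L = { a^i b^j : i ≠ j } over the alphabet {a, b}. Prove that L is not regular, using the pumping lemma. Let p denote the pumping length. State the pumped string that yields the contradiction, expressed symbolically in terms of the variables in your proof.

a^{p+p!} b^{p+p!}

Assume L is regular; let p be its pumping constant.
Choose w = a^p b^{p+p!}. Since p ≠ p+p!, w ∈ L; and |w| ≥ p.
The pumping lemma gives a decomposition w = xyz where |xy| ≤ p and y is nonempty.
The first p characters of w are a's, so xy (and hence y) consists only of a's. Write y = a^k, 1 ≤ k ≤ p.
Since 1 ≤ k ≤ p, k divides p!; set t = 1 + p!/k. Then xy^t z has p + (p!/k)·k = p + p! copies of a. Now the a-count equals the b-count, so i ≠ j fails. So xy^t z = a^{p+p!} b^{p+p!} ∉ L.
Contradiction. Therefore L is not regular.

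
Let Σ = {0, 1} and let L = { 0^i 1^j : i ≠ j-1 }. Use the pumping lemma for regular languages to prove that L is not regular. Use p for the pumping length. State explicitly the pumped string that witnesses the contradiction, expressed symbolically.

0^{p+p!} 1^{p+p!+1}

Toward a contradiction, assume L is regular with pumping length p.
Choose w = 0^p 1^{p+p!+1}. Since p ≠ (p+p!+1)-1 = p+p!, w ∈ L; and |w| ≥ p.
Write w = xyz as guaranteed by the lemma, with |xy| ≤ p and |y| > 0.
The first p characters of w are 0's, so xy (and hence y) consists only of 0's. Write y = 0^k, 1 ≤ k ≤ p.
Since 1 ≤ k ≤ p, k divides p!; set t = 1 + p!/k. Then xy^t z has p + (p!/k)·k = p + p! copies of 0. Now the 0-count is p+p! and (1-count)-1 = (p+p!+1)-1 = p+p!, so i ≠ j-1 fails. So xy^t z = 0^{p+p!} 1^{p+p!+1} ∉ L.
Contradiction. Therefore L is not regular.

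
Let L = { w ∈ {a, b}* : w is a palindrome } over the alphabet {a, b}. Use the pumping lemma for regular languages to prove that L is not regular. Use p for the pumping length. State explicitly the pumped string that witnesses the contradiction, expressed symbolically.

a^{p+k} b a^p

Assume L is regular. Let p be the pumping length given by the pumping lemma.
Take w = a^p b a^p, a palindrome of length 2p+1 ≥ p.
Write w = xyz as guaranteed by the lemma, with |xy| ≤ p and |y| > 0.
Because |xy| ≤ p and w begins with p copies of a, we have y = a^k with 1 ≤ k ≤ p.
Pump with i = 2: xy^2z = a^{p+k} b a^p. Its reverse is a^p b a^{p+k}, which differs from xy^2z since k ≥ 1. So xy^2z is not a palindrome and xy^2z ∉ L.
This contradicts the pumping lemma, so L is not regular.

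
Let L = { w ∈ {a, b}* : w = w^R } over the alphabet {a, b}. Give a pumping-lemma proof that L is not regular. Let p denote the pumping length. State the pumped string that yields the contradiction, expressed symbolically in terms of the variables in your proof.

a^{p+k} b a^p

Toward a contradiction, assume L is regular with pumping length p.
Take w = a^p b a^p, a palindrome of length 2p+1 ≥ p.
The pumping lemma gives a decomposition w = xyz where |xy| ≤ p and |y| > 0.
The first p characters of w are a's, so xy (and hence y) consists only of a's. Write y = a^k, 1 ≤ k ≤ p.
Pump with i = 2: xy^2z = a^{p+k} b a^p. Its reverse is a^p b a^{p+k}, which differs from xy^2z since k ≥ 1. So xy^2z is not a palindrome and xy^2z ∉ L.
This contradicts the pumping lemma, so L is not regular.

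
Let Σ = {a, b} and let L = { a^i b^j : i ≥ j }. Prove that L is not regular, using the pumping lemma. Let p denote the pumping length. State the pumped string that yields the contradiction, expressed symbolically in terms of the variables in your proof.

a^{p-k} b^p

Assume L is regular. Let p be the pumping length given by the pumping lemma.
Choose w = a^p b^p ∈ L, with |w| = 2p ≥ p.
By the pumping lemma, w = xyz with |xy| ≤ p and y is nonempty.
The first p characters of w are a's, so xy (and hence y) consists only of a's. Write y = a^k, 1 ≤ k ≤ p.
Consider xy^0z = xz = a^{p-k} b^p. Since k ≥ 1, the a-count p-k is less than p, so i ≥ j fails; thus xz ∉ L.
This is a contradiction; hence L is not regular.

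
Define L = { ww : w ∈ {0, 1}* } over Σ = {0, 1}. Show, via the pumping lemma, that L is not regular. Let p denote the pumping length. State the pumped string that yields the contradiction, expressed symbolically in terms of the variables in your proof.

0^{p+k} 1^p 0^p 1^p

Assume L is regular. Let p be the pumping length given by the pumping lemma.
Take w = 0^p 1^p 0^p 1^p = uu where u = 0^p1^p; then w ∈ L and |w| = 4p ≥ p.
By the pumping lemma, w = xyz with |xy| ≤ p and |y| > 0.
Since the first p symbols of w are all 0's and |xy| ≤ p, y lies entirely in the leading 0-block: y = 0^k for some k with 1 ≤ k ≤ p.
Pump with i = 2: xy^2z = 0^{p+k} 1^p 0^p 1^p, of length 4p+k. Suppose this equals vv. The string starts with 0 and ends with 1, so v does too; thus the boundary between the two copies of v is a 1→0 transition. There is exactly one such transition, at position 2p+k, so |v| = 2p+k and |vv| = 4p+2k ≠ 4p+k since k ≥ 1. So xy^2z ∉ L.
This is a contradiction; hence L is not regular.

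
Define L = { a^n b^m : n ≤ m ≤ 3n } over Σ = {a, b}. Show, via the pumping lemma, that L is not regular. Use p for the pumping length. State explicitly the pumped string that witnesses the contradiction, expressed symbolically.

a^{p+k} b^p

Assume L is regular; let p be its pumping constant.
Take w = a^p b^p ∈ L (since p ≤ p ≤ 3p), with |w| = 2p ≥ p.
By the pumping lemma, w = xyz with |xy| ≤ p and |y| ≥ 1.
Since the first p symbols of w are all a's and |xy| ≤ p, y lies entirely in the leading a-block: y = a^k for some k with 1 ≤ k ≤ p.
Pump with i = 2: xy^2z = a^{p+k} b^p. Now n = p+k > p = m, so the condition n ≤ m fails. Thus xy^2z ∉ L.
This is a contradiction; hence L is not regular.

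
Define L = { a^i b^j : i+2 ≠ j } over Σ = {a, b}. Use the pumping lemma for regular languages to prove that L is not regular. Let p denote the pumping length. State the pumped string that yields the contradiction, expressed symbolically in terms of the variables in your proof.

Toward a contradiction, assume L is regular with pumping length p.
Choose w = a^p b^{p+p!+2}. Since p ≠ (p+p!+2)-2 = p+p!, w ∈ L; and |w| ≥ p.
Write w = xyz as guaranteed by the lemma, with |xy| ≤ p and |y| > 0.
Because |xy| ≤ p and w begins with p copies of a, we have y = a^k with 1 ≤ k ≤ p.
Since 1 ≤ k ≤ p, k divides p!; set t = 1 + p!/k. Then xy^t z has p + (p!/k)·k = p + p! copies of a. Now the a-count is p+p! and (b-count)-2 = (p+p!+2)-2 = p+p!, so i+2 ≠ j fails. So xy^t z = a^{p+p!} b^{p+p!+2} ∉ L.
This contradicts the pumping lemma, so L is not regular.

a^{p+p!} b^{p+p!+2}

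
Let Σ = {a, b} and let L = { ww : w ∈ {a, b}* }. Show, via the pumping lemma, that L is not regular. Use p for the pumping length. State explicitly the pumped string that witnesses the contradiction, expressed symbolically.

a^{p+k} b^p a^p b^p

Suppose for contradiction that L is regular, and let p be the pumping length.
Take w = a^p b^p a^p b^p = uu where u = a^pb^p; then w ∈ L and |w| = 4p ≥ p.
By the pumping lemma, w = xyz with |xy| ≤ p and |y| ≥ 1.
Because |xy| ≤ p and w begins with p copies of a, we have y = a^k with 1 ≤ k ≤ p.
Pump with i = 2: xy^2z = a^{p+k} b^p a^p b^p, of length 4p+k. Suppose this equals vv. The string starts with a and ends with b, so v does too; thus the boundary between the two copies of v is a b→a transition. There is exactly one such transition, at position 2p+k, so |v| = 2p+k and |vv| = 4p+2k ≠ 4p+k since k ≥ 1. So xy^2z ∉ L.
This is a contradiction; hence L is not regular.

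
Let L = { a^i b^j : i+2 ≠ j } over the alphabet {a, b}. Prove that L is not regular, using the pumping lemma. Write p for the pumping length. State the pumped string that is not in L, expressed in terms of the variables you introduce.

a^{p+p!} b^{p+p!+2}

Assume L is regular; let p be its pumping constant.
Choose w = a^p b^{p+p!+2}. Since p ≠ (p+p!+2)-2 = p+p!, w ∈ L; and |w| ≥ p.
Write w = xyz as guaranteed by the lemma, with |xy| ≤ p and |y| > 0.
Because |xy| ≤ p and w begins with p copies of a, we have y = a^k with 1 ≤ k ≤ p.
Since 1 ≤ k ≤ p, k divides p!; set t = 1 + p!/k. Then xy^t z has p + (p!/k)·k = p + p! copies of a. Now the a-count is p+p! and (b-count)-2 = (p+p!+2)-2 = p+p!, so i+2 ≠ j fails. So xy^t z = a^{p+p!} b^{p+p!+2} ∉ L.
This contradicts the pumping lemma, so L is not regular.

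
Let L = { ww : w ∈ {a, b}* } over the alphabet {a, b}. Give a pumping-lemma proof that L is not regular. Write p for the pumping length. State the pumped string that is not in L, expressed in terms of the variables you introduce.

Suppose for contradiction that L is regular, and let p be the pumping length.
Take w = a^p b^p a^p b^p = uu where u = a^pb^p; then w ∈ L and |w| = 4p ≥ p.
Write w = xyz as guaranteed by the lemma, with |xy| ≤ p and y is nonempty.
Since the first p symbols of w are all a's and |xy| ≤ p, y lies entirely in the leading a-block: y = a^k for some k with 1 ≤ k ≤ p.
Pump with i = 2: xy^2z = a^{p+k} b^p a^p b^p, of length 4p+k. Suppose this equals vv. The string starts with a and ends with b, so v does too; thus the boundary between the two copies of v is a b→a transition. There is exactly one such transition, at position 2p+k, so |v| = 2p+k and |vv| = 4p+2k ≠ 4p+k since k ≥ 1. So xy^2z ∉ L.
This is a contradiction; hence L is not regular.

a^{p+k} b^p a^p b^p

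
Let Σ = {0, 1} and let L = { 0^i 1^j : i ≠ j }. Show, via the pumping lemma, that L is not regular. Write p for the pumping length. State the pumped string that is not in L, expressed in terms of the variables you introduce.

0^{p+p!} 1^{p+p!}

Suppose for contradiction that L is regular, and let p be the pumping length.
Choose w = 0^p 1^{p+p!}. Since p ≠ p+p!, w ∈ L; and |w| ≥ p.
The pumping lemma gives a decomposition w = xyz where |xy| ≤ p and |y| ≥ 1.
Since the first p symbols of w are all 0's and |xy| ≤ p, y lies entirely in the leading 0-block: y = 0^k for some k with 1 ≤ k ≤ p.
Since 1 ≤ k ≤ p, k divides p!; set t = 1 + p!/k. Then xy^t z has p + (p!/k)·k = p + p! copies of 0. Now the 0-count equals the 1-count, so i ≠ j fails. So xy^t z = 0^{p+p!} 1^{p+p!} ∉ L.
This is a contradiction; hence L is not regular.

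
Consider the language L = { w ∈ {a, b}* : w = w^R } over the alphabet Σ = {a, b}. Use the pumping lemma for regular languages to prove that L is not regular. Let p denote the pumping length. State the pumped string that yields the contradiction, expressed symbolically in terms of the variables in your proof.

Assume L is regular; let p be its pumping constant.
Take w = a^p b a^p, a palindrome of length 2p+1 ≥ p.
The pumping lemma gives a decomposition w = xyz where |xy| ≤ p and |y| ≥ 1.
The first p characters of w are a's, so xy (and hence y) consists only of a's. Write y = a^k, 1 ≤ k ≤ p.
Pump with i = 2: xy^2z = a^{p+k} b a^p. Its reverse is a^p b a^{p+k}, which differs from xy^2z since k ≥ 1. So xy^2z is not a palindrome and xy^2z ∉ L.
This is a contradiction; hence L is not regular.

a^{p+k} b a^p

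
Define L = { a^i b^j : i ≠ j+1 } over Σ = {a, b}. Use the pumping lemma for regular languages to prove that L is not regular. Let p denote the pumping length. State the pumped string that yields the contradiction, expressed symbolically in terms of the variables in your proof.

a^{p+p!} b^{p+p!-1}

Toward a contradiction, assume L is regular with pumping length p.
Choose w = a^p b^{p+p!-1}. Since p ≠ (p+p!-1)+1 = p+p!, w ∈ L; and |w| ≥ p.
By the pumping lemma, w = xyz with |xy| ≤ p and |y| > 0.
The first p characters of w are a's, so xy (and hence y) consists only of a's. Write y = a^k, 1 ≤ k ≤ p.
Since 1 ≤ k ≤ p, k divides p!; set t = 1 + p!/k. Then xy^t z has p + (p!/k)·k = p + p! copies of a. Now the a-count is p+p! and (b-count)+1 = (p+p!-1)+1 = p+p!, so i ≠ j+1 fails. So xy^t z = a^{p+p!} b^{p+p!-1} ∉ L.
Contradiction. Therefore L is not regular.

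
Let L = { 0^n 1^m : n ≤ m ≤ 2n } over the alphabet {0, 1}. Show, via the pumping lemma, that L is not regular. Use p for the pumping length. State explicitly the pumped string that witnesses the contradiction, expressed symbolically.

Suppose for contradiction that L is regular, and let p be the pumping length.
Take w = 0^p 1^p ∈ L (since p ≤ p ≤ 2p), with |w| = 2p ≥ p.
By the pumping lemma, w = xyz with |xy| ≤ p and |y| ≥ 1.
Because |xy| ≤ p and w begins with p copies of 0, we have y = 0^k with 1 ≤ k ≤ p.
Pump with i = 2: xy^2z = 0^{p+k} 1^p. Now n = p+k > p = m, so the condition n ≤ m fails. Thus xy^2z ∉ L.
Contradiction. Therefore L is not regular.

0^{p+k} 1^p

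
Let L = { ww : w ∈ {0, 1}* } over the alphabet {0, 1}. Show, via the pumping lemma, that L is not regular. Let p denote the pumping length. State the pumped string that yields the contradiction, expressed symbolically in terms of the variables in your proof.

Toward a contradiction, assume L is regular with pumping length p.
Take w = 0^p 1^p 0^p 1^p = uu where u = 0^p1^p; then w ∈ L and |w| = 4p ≥ p.
By the pumping lemma, w = xyz with |xy| ≤ p and y is nonempty.
Since the first p symbols of w are all 0's and |xy| ≤ p, y lies entirely in the leading 0-block: y = 0^k for some k with 1 ≤ k ≤ p.
Pump with i = 2: xy^2z = 0^{p+k} 1^p 0^p 1^p, of length 4p+k. Suppose this equals vv. The string starts with 0 and ends with 1, so v does too; thus the boundary between the two copies of v is a 1→0 transition. There is exactly one such transition, at position 2p+k, so |v| = 2p+k and |vv| = 4p+2k ≠ 4p+k since k ≥ 1. So xy^2z ∉ L.
This contradicts the pumping lemma, so L is not regular.

0^{p+k} 1^p 0^p 1^p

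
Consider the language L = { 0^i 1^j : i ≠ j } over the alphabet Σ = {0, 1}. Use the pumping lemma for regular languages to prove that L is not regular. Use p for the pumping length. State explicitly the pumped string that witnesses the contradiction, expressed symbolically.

Toward a contradiction, assume L is regular with pumping length p.
Choose w = 0^p 1^{p+p!}. Since p ≠ p+p!, w ∈ L; and |w| ≥ p.
By the pumping lemma, w = xyz with |xy| ≤ p and y is nonempty.
Since the first p symbols of w are all 0's and |xy| ≤ p, y lies entirely in the leading 0-block: y = 0^k for some k with 1 ≤ k ≤ p.
Since 1 ≤ k ≤ p, k divides p!; set t = 1 + p!/k. Then xy^t z has p + (p!/k)·k = p + p! copies of 0. Now the 0-count equals the 1-count, so i ≠ j fails. So xy^t z = 0^{p+p!} 1^{p+p!} ∉ L.
This is a contradiction; hence L is not regular.

0^{p+p!} 1^{p+p!}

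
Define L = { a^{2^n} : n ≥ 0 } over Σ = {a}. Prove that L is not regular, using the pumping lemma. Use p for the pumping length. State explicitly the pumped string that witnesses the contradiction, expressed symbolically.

Assume L is regular. Let p be the pumping length given by the pumping lemma.
Take w = a^{2^p} ∈ L with |w| = 2^p ≥ p.
Write w = xyz as guaranteed by the lemma, with |xy| ≤ p and |y| ≥ 1.
Then y = a^k for some k with 1 ≤ k ≤ p.
Pump with i = 2: xy^2z = a^{2^p+k}. Since 1 ≤ k ≤ p < 2^p, we have 2^p < 2^p+k < 2^{p+1}, so 2^p+k is not a power of 2. So xy^2z ∉ L.
Contradiction. Therefore L is not regular.

a^{2^p+k}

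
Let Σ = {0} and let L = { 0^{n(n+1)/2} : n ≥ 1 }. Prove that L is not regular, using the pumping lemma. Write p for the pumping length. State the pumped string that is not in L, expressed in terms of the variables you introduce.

Suppose for contradiction that L is regular, and let p be the pumping length.
Take w = 0^{p(p+1)/2} ∈ L with |w| = p(p+1)/2 ≥ p.
The pumping lemma gives a decomposition w = xyz where |xy| ≤ p and |y| > 0.
Then y = 0^k for some k with 1 ≤ k ≤ p.
Pump with i = 2: xy^2z = 0^{p(p+1)/2+k}. Since 1 ≤ k ≤ p, p(p+1)/2 < p(p+1)/2+k ≤ p(p+1)/2+p < (p+1)(p+2)/2, so p(p+1)/2+k is strictly between consecutive triangular numbers. So xy^2z ∉ L.
This contradicts the pumping lemma, so L is not regular.

0^{p(p+1)/2+k}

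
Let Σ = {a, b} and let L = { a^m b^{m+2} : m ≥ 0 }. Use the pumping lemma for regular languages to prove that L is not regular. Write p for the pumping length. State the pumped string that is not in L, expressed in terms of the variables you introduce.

a^{p+k} b^{p+2}

Toward a contradiction, assume L is regular with pumping length p.
Take w = a^p b^{p+2}. Then w ∈ L and |w| = 2p+2 ≥ p.
The pumping lemma gives a decomposition w = xyz where |xy| ≤ p and y is nonempty.
The first p characters of w are a's, so xy (and hence y) consists only of a's. Write y = a^k, 1 ≤ k ≤ p.
Pump with i = 2: xy^2z = a^{p+k} b^{p+2}. For this to lie in L we would need p+2 = (p+k)+2, which forces k = 0. But k ≥ 1, so xy^2z ∉ L.
This contradicts the pumping lemma, so L is not regular.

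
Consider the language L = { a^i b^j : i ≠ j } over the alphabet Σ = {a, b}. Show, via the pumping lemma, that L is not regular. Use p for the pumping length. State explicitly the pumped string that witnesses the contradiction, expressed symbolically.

a^{p+p!} b^{p+p!}

Toward a contradiction, assume L is regular with pumping length p.
Choose w = a^p b^{p+p!}. Since p ≠ p+p!, w ∈ L; and |w| ≥ p.
Write w = xyz as guaranteed by the lemma, with |xy| ≤ p and |y| > 0.
Because |xy| ≤ p and w begins with p copies of a, we have y = a^k with 1 ≤ k ≤ p.
Since 1 ≤ k ≤ p, k divides p!; set t = 1 + p!/k. Then xy^t z has p + (p!/k)·k = p + p! copies of a. Now the a-count equals the b-count, so i ≠ j fails. So xy^t z = a^{p+p!} b^{p+p!} ∉ L.
This contradicts the pumping lemma, so L is not regular.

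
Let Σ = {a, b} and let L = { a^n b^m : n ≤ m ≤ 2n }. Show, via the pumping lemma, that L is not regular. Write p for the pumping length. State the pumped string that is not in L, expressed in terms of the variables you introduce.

Assume L is regular; let p be its pumping constant.
Take w = a^p b^p ∈ L (since p ≤ p ≤ 2p), with |w| = 2p ≥ p.
The pumping lemma gives a decomposition w = xyz where |xy| ≤ p and |y| ≥ 1.
Since the first p symbols of w are all a's and |xy| ≤ p, y lies entirely in the leading a-block: y = a^k for some k with 1 ≤ k ≤ p.
Pump with i = 2: xy^2z = a^{p+k} b^p. Now n = p+k > p = m, so the condition n ≤ m fails. Thus xy^2z ∉ L.
This contradicts the pumping lemma, so L is not regular.

a^{p+k} b^p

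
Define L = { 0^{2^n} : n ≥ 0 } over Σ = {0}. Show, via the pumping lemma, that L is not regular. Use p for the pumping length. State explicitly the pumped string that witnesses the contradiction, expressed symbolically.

0^{2^p+k}

Suppose for contradiction that L is regular, and let p be the pumping length.
Take w = 0^{2^p} ∈ L with |w| = 2^p ≥ p.
By the pumping lemma, w = xyz with |xy| ≤ p and |y| ≥ 1.
Then y = 0^k for some k with 1 ≤ k ≤ p.
Pump with i = 2: xy^2z = 0^{2^p+k}. Since 1 ≤ k ≤ p < 2^p, we have 2^p < 2^p+k < 2^{p+1}, so 2^p+k is not a power of 2. So xy^2z ∉ L.
This is a contradiction; hence L is not regular.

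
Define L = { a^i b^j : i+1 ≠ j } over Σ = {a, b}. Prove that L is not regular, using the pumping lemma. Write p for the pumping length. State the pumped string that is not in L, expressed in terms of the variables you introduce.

a^{p+p!} b^{p+p!+1}

Assume L is regular. Let p be the pumping length given by the pumping lemma.
Choose w = a^p b^{p+p!+1}. Since p ≠ (p+p!+1)-1 = p+p!, w ∈ L; and |w| ≥ p.
Write w = xyz as guaranteed by the lemma, with |xy| ≤ p and |y| > 0.
Because |xy| ≤ p and w begins with p copies of a, we have y = a^k with 1 ≤ k ≤ p.
Since 1 ≤ k ≤ p, k divides p!; set t = 1 + p!/k. Then xy^t z has p + (p!/k)·k = p + p! copies of a. Now the a-count is p+p! and (b-count)-1 = (p+p!+1)-1 = p+p!, so i+1 ≠ j fails. So xy^t z = a^{p+p!} b^{p+p!+1} ∉ L.
This contradicts the pumping lemma, so L is not regular.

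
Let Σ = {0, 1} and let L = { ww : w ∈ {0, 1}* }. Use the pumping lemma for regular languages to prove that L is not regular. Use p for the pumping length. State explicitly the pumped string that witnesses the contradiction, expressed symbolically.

Assume L is regular; let p be its pumping constant.
Take w = 0^p 1^p 0^p 1^p = uu where u = 0^p1^p; then w ∈ L and |w| = 4p ≥ p.
By the pumping lemma, w = xyz with |xy| ≤ p and |y| ≥ 1.
Because |xy| ≤ p and w begins with p copies of 0, we have y = 0^k with 1 ≤ k ≤ p.
Pump with i = 2: xy^2z = 0^{p+k} 1^p 0^p 1^p, of length 4p+k. Suppose this equals vv. The string starts with 0 and ends with 1, so v does too; thus the boundary between the two copies of v is a 1→0 transition. There is exactly one such transition, at position 2p+k, so |v| = 2p+k and |vv| = 4p+2k ≠ 4p+k since k ≥ 1. So xy^2z ∉ L.
This is a contradiction; hence L is not regular.

0^{p+k} 1^p 0^p 1^p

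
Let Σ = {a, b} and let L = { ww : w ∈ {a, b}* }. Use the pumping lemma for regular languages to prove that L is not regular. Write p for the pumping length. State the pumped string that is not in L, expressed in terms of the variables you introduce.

Suppose for contradiction that L is regular, and let p be the pumping length.
Take w = a^p b^p a^p b^p = uu where u = a^pb^p; then w ∈ L and |w| = 4p ≥ p.
The pumping lemma gives a decomposition w = xyz where |xy| ≤ p and y is nonempty.
Since the first p symbols of w are all a's and |xy| ≤ p, y lies entirely in the leading a-block: y = a^k for some k with 1 ≤ k ≤ p.
Pump with i = 2: xy^2z = a^{p+k} b^p a^p b^p, of length 4p+k. Suppose this equals vv. The string starts with a and ends with b, so v does too; thus the boundary between the two copies of v is a b→a transition. There is exactly one such transition, at position 2p+k, so |v| = 2p+k and |vv| = 4p+2k ≠ 4p+k since k ≥ 1. So xy^2z ∉ L.
Contradiction. Therefore L is not regular.

a^{p+k} b^p a^p b^p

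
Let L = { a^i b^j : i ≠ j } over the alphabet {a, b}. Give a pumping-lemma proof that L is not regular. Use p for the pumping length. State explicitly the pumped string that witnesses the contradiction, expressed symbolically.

Assume L is regular; let p be its pumping constant.
Choose w = a^p b^{p+p!}. Since p ≠ p+p!, w ∈ L; and |w| ≥ p.
Write w = xyz as guaranteed by the lemma, with |xy| ≤ p and |y| ≥ 1.
Since the first p symbols of w are all a's and |xy| ≤ p, y lies entirely in the leading a-block: y = a^k for some k with 1 ≤ k ≤ p.
Since 1 ≤ k ≤ p, k divides p!; set t = 1 + p!/k. Then xy^t z has p + (p!/k)·k = p + p! copies of a. Now the a-count equals the b-count, so i ≠ j fails. So xy^t z = a^{p+p!} b^{p+p!} ∉ L.
This contradicts the pumping lemma, so L is not regular.

a^{p+p!} b^{p+p!}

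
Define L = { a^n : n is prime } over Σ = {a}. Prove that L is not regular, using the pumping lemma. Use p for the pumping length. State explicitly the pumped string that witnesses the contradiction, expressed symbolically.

a^{q(1+k)}

Assume L is regular; let p be its pumping constant.
Let q be a prime with q ≥ p+2 (infinitely many primes exist), and take w = a^q ∈ L with |w| = q ≥ p.
Write w = xyz as guaranteed by the lemma, with |xy| ≤ p and |y| ≥ 1.
Then y = a^k for some k with 1 ≤ k ≤ p.
Since 1 ≤ k ≤ p, |xz| = q-k. Pump with i = q+1: |xy^{q+1}z| = (q-k)+(q+1)k = q+qk = q(1+k), which is composite (both factors ≥ 2). So xy^{q+1}z = a^{q(1+k)} ∉ L.
This contradicts the pumping lemma, so L is not regular.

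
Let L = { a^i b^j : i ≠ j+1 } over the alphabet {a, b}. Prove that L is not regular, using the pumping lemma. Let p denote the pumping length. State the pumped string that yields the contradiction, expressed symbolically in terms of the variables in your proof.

Toward a contradiction, assume L is regular with pumping length p.
Choose w = a^p b^{p+p!-1}. Since p ≠ (p+p!-1)+1 = p+p!, w ∈ L; and |w| ≥ p.
The pumping lemma gives a decomposition w = xyz where |xy| ≤ p and y is nonempty.
The first p characters of w are a's, so xy (and hence y) consists only of a's. Write y = a^k, 1 ≤ k ≤ p.
Since 1 ≤ k ≤ p, k divides p!; set t = 1 + p!/k. Then xy^t z has p + (p!/k)·k = p + p! copies of a. Now the a-count is p+p! and (b-count)+1 = (p+p!-1)+1 = p+p!, so i ≠ j+1 fails. So xy^t z = a^{p+p!} b^{p+p!-1} ∉ L.
This contradicts the pumping lemma, so L is not regular.

a^{p+p!} b^{p+p!-1}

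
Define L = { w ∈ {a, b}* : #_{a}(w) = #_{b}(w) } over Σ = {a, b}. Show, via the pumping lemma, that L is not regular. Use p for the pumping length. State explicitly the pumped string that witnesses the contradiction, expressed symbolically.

a^{p+k} b^p

Assume L is regular. Let p be the pumping length given by the pumping lemma.
Choose w = a^p b^p ∈ L with |w| = 2p ≥ p.
By the pumping lemma, w = xyz with |xy| ≤ p and y is nonempty.
Because |xy| ≤ p and w begins with p copies of a, we have y = a^k with 1 ≤ k ≤ p.
Pump with i = 2: xy^2z = a^{p+k} b^p has p+k occurrences of a but only p of b. Since k ≥ 1 the counts differ, so xy^2z ∉ L.
Contradiction. Therefore L is not regular.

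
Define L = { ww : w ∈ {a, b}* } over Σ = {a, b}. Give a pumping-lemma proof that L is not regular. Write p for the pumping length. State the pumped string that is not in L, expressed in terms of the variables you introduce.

Assume L is regular. Let p be the pumping length given by the pumping lemma.
Take w = a^p b^p a^p b^p = uu where u = a^pb^p; then w ∈ L and |w| = 4p ≥ p.
Write w = xyz as guaranteed by the lemma, with |xy| ≤ p and |y| > 0.
Because |xy| ≤ p and w begins with p copies of a, we have y = a^k with 1 ≤ k ≤ p.
Pump with i = 2: xy^2z = a^{p+k} b^p a^p b^p, of length 4p+k. Suppose this equals vv. The string starts with a and ends with b, so v does too; thus the boundary between the two copies of v is a b→a transition. There is exactly one such transition, at position 2p+k, so |v| = 2p+k and |vv| = 4p+2k ≠ 4p+k since k ≥ 1. So xy^2z ∉ L.
This contradicts the pumping lemma, so L is not regular.

a^{p+k} b^p a^p b^p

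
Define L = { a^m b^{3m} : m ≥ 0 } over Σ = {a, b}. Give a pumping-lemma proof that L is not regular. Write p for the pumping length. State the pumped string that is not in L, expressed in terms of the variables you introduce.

a^{p+k} b^{3p}

Assume L is regular. Let p be the pumping length given by the pumping lemma.
Take w = a^p b^{3p}. Then w ∈ L and |w| = 4p ≥ p.
The pumping lemma gives a decomposition w = xyz where |xy| ≤ p and |y| ≥ 1.
The first p characters of w are a's, so xy (and hence y) consists only of a's. Write y = a^k, 1 ≤ k ≤ p.
Pump with i = 2: xy^2z = a^{p+k} b^{3p}. For this to lie in L we would need 3p = 3(p+k), which forces k = 0. But k ≥ 1, so xy^2z ∉ L.
Contradiction. Therefore L is not regular.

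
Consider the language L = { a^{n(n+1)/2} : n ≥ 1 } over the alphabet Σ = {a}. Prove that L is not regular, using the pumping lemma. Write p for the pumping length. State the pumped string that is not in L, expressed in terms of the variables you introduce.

Suppose for contradiction that L is regular, and let p be the pumping length.
Take w = a^{p(p+1)/2} ∈ L with |w| = p(p+1)/2 ≥ p.
By the pumping lemma, w = xyz with |xy| ≤ p and y is nonempty.
Then y = a^k for some k with 1 ≤ k ≤ p.
Pump with i = 2: xy^2z = a^{p(p+1)/2+k}. Since 1 ≤ k ≤ p, p(p+1)/2 < p(p+1)/2+k ≤ p(p+1)/2+p < (p+1)(p+2)/2, so p(p+1)/2+k is strictly between consecutive triangular numbers. So xy^2z ∉ L.
This contradicts the pumping lemma, so L is not regular.

a^{p(p+1)/2+k}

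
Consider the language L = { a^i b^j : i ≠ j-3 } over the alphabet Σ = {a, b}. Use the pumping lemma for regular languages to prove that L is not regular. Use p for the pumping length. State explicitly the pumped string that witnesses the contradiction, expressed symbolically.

a^{p+p!} b^{p+p!+3}

Toward a contradiction, assume L is regular with pumping length p.
Choose w = a^p b^{p+p!+3}. Since p ≠ (p+p!+3)-3 = p+p!, w ∈ L; and |w| ≥ p.
The pumping lemma gives a decomposition w = xyz where |xy| ≤ p and |y| ≥ 1.
The first p characters of w are a's, so xy (and hence y) consists only of a's. Write y = a^k, 1 ≤ k ≤ p.
Since 1 ≤ k ≤ p, k divides p!; set t = 1 + p!/k. Then xy^t z has p + (p!/k)·k = p + p! copies of a. Now the a-count is p+p! and (b-count)-3 = (p+p!+3)-3 = p+p!, so i ≠ j-3 fails. So xy^t z = a^{p+p!} b^{p+p!+3} ∉ L.
This contradicts the pumping lemma, so L is not regular.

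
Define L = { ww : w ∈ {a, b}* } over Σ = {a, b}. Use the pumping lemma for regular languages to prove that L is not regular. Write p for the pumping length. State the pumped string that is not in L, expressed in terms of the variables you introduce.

a^{p+k} b^p a^p b^p

Assume L is regular. Let p be the pumping length given by the pumping lemma.
Take w = a^p b^p a^p b^p = uu where u = a^pb^p; then w ∈ L and |w| = 4p ≥ p.
By the pumping lemma, w = xyz with |xy| ≤ p and |y| ≥ 1.
The first p characters of w are a's, so xy (and hence y) consists only of a's. Write y = a^k, 1 ≤ k ≤ p.
Pump with i = 2: xy^2z = a^{p+k} b^p a^p b^p, of length 4p+k. Suppose this equals vv. The string starts with a and ends with b, so v does too; thus the boundary between the two copies of v is a b→a transition. There is exactly one such transition, at position 2p+k, so |v| = 2p+k and |vv| = 4p+2k ≠ 4p+k since k ≥ 1. So xy^2z ∉ L.
This contradicts the pumping lemma, so L is not regular.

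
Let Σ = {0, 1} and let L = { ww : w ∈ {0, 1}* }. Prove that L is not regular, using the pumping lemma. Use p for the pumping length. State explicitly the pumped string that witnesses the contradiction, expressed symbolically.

Toward a contradiction, assume L is regular with pumping length p.
Take w = 0^p 1^p 0^p 1^p = uu where u = 0^p1^p; then w ∈ L and |w| = 4p ≥ p.
Write w = xyz as guaranteed by the lemma, with |xy| ≤ p and |y| > 0.
The first p characters of w are 0's, so xy (and hence y) consists only of 0's. Write y = 0^k, 1 ≤ k ≤ p.
Pump with i = 2: xy^2z = 0^{p+k} 1^p 0^p 1^p, of length 4p+k. Suppose this equals vv. The string starts with 0 and ends with 1, so v does too; thus the boundary between the two copies of v is a 1→0 transition. There is exactly one such transition, at position 2p+k, so |v| = 2p+k and |vv| = 4p+2k ≠ 4p+k since k ≥ 1. So xy^2z ∉ L.
Contradiction. Therefore L is not regular.

0^{p+k} 1^p 0^p 1^p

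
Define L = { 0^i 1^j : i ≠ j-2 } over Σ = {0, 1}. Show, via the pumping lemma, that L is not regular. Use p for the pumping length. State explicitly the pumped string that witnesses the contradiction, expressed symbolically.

0^{p+p!} 1^{p+p!+2}

Suppose for contradiction that L is regular, and let p be the pumping length.
Choose w = 0^p 1^{p+p!+2}. Since p ≠ (p+p!+2)-2 = p+p!, w ∈ L; and |w| ≥ p.
Write w = xyz as guaranteed by the lemma, with |xy| ≤ p and y is nonempty.
The first p characters of w are 0's, so xy (and hence y) consists only of 0's. Write y = 0^k, 1 ≤ k ≤ p.
Since 1 ≤ k ≤ p, k divides p!; set t = 1 + p!/k. Then xy^t z has p + (p!/k)·k = p + p! copies of 0. Now the 0-count is p+p! and (1-count)-2 = (p+p!+2)-2 = p+p!, so i ≠ j-2 fails. So xy^t z = 0^{p+p!} 1^{p+p!+2} ∉ L.
Contradiction. Therefore L is not regular.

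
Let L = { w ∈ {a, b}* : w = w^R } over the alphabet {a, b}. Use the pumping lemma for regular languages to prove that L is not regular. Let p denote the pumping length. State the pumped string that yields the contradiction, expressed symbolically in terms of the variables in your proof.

Assume L is regular. Let p be the pumping length given by the pumping lemma.
Take w = a^p b a^p, a palindrome of length 2p+1 ≥ p.
By the pumping lemma, w = xyz with |xy| ≤ p and |y| ≥ 1.
Since the first p symbols of w are all a's and |xy| ≤ p, y lies entirely in the leading a-block: y = a^k for some k with 1 ≤ k ≤ p.
Pump with i = 2: xy^2z = a^{p+k} b a^p. Its reverse is a^p b a^{p+k}, which differs from xy^2z since k ≥ 1. So xy^2z is not a palindrome and xy^2z ∉ L.
This contradicts the pumping lemma, so L is not regular.

a^{p+k} b a^p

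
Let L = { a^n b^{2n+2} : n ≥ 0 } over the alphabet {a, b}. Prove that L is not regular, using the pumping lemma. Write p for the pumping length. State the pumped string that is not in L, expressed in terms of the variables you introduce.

a^{p+k} b^{2p+2}

Suppose for contradiction that L is regular, and let p be the pumping length.
Take w = a^p b^{2p+2}. Then w ∈ L and |w| = 3p+2 ≥ p.
Write w = xyz as guaranteed by the lemma, with |xy| ≤ p and |y| ≥ 1.
The first p characters of w are a's, so xy (and hence y) consists only of a's. Write y = a^k, 1 ≤ k ≤ p.
Pump with i = 2: xy^2z = a^{p+k} b^{2p+2}. For this to lie in L we would need 2p+2 = 2(p+k)+2, which forces k = 0. But k ≥ 1, so xy^2z ∉ L.
Contradiction. Therefore L is not regular.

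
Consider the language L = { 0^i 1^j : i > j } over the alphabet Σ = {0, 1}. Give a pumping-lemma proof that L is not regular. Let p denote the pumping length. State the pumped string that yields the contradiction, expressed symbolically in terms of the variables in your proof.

0^{p+1-k} 1^p

Assume L is regular; let p be its pumping constant.
Choose w = 0^{p+1} 1^p ∈ L, with |w| = 2p+1 ≥ p.
Write w = xyz as guaranteed by the lemma, with |xy| ≤ p and |y| ≥ 1.
Because |xy| ≤ p and w begins with p copies of 0, we have y = 0^k with 1 ≤ k ≤ p.
Consider xy^0z = xz = 0^{p+1-k} 1^p. Since k ≥ 1, the 0-count p+1-k is at most p, so i > j fails; thus xz ∉ L.
Contradiction. Therefore L is not regular.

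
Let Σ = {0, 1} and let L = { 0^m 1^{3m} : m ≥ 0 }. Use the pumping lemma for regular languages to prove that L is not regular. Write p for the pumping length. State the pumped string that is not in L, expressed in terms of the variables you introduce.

0^{p+k} 1^{3p}

Toward a contradiction, assume L is regular with pumping length p.
Take w = 0^p 1^{3p}. Then w ∈ L and |w| = 4p ≥ p.
Write w = xyz as guaranteed by the lemma, with |xy| ≤ p and |y| > 0.
Since the first p symbols of w are all 0's and |xy| ≤ p, y lies entirely in the leading 0-block: y = 0^k for some k with 1 ≤ k ≤ p.
Pump with i = 2: xy^2z = 0^{p+k} 1^{3p}. For this to lie in L we would need 3p = 3(p+k), which forces k = 0. But k ≥ 1, so xy^2z ∉ L.
This is a contradiction; hence L is not regular.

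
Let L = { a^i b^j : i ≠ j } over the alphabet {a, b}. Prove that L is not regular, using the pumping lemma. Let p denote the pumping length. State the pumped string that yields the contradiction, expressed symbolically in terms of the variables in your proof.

Toward a contradiction, assume L is regular with pumping length p.
Choose w = a^p b^{p+p!}. Since p ≠ p+p!, w ∈ L; and |w| ≥ p.
By the pumping lemma, w = xyz with |xy| ≤ p and y is nonempty.
Since the first p symbols of w are all a's and |xy| ≤ p, y lies entirely in the leading a-block: y = a^k for some k with 1 ≤ k ≤ p.
Since 1 ≤ k ≤ p, k divides p!; set t = 1 + p!/k. Then xy^t z has p + (p!/k)·k = p + p! copies of a. Now the a-count equals the b-count, so i ≠ j fails. So xy^t z = a^{p+p!} b^{p+p!} ∉ L.
Contradiction. Therefore L is not regular.

a^{p+p!} b^{p+p!}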